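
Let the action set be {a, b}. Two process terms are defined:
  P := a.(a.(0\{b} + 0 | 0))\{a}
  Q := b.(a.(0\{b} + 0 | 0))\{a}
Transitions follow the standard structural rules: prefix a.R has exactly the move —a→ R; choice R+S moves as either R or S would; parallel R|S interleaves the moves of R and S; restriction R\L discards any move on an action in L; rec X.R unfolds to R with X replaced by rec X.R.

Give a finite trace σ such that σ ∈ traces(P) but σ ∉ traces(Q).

a

P's transition system — 2 states:
  u0 = a.(a.(0\{b} + 0 | 0))\{a} → =a=> u1
  u1 = (a.(0\{b} + 0 | 0))\{a} → ·
Q's transition system — 2 states:
  v0 = b.(a.(0\{b} + 0 | 0))\{a} → =b=> v1
  v1 = (a.(0\{b} + 0 | 0))\{a} → ·
Run σ = ⟨a⟩ on P: start {u0}
  after a @ step 1: {u1}
  ✓ P
Run σ = ⟨a⟩ on Q: start {v0}
  after a @ step 1: no successor for Q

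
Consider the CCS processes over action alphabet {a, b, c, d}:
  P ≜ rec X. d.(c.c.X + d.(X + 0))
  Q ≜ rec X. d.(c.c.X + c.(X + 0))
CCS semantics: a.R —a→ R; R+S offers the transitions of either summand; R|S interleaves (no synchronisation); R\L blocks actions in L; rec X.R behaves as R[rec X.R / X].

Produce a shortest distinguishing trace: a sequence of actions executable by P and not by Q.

dd

P's transition system — 4 states:
  p0 = rec X. d.(c.c.X + d.(X + 0)) :: —d→ p1
  p1 = c.c.(rec X. d.(c.c.X + d.(X + 0))) + d.((rec X. d.(c.c.X + d.(X + 0))) + 0) :: —c→ p2, —d→ p3
  p2 = c.(rec X. d.(c.c.X + d.(X + 0))) :: —c→ p0
  p3 = (rec X. d.(c.c.X + d.(X + 0))) + 0 :: —d→ p1
Q's transition system — 4 states:
  q0 = rec X. d.(c.c.X + c.(X + 0)) :: —d→ q1
  q1 = c.c.(rec X. d.(c.c.X + c.(X + 0))) + c.((rec X. d.(c.c.X + c.(X + 0))) + 0) :: —c→ q2, —c→ q3
  q2 = (rec X. d.(c.c.X + c.(X + 0))) + 0 :: —d→ q1
  q3 = c.(rec X. d.(c.c.X + c.(X + 0))) :: —c→ q0
Executing dd from P (initial set {p0}):
  step 1 (d): {p1}
  step 2 (d): {p3}
  ✓ P
Executing dd from Q (initial set {q0}):
  step 1 (d): {q1}
  step 2 (d): ∅  — Q cannot continue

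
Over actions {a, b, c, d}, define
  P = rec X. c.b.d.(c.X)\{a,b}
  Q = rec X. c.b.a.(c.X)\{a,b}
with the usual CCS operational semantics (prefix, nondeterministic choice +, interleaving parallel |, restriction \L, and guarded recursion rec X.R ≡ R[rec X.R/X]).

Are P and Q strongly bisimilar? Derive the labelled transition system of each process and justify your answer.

NO

Reachable graph of P (6 states):
  s0 = rec X. c.b.d.(c.X)\{a,b} → —c→ s1
  s1 = b.d.(c.(rec X. c.b.d.(c.X)\{a,b}))\{a,b} → —b→ s2
  s2 = d.(c.(rec X. c.b.d.(c.X)\{a,b}))\{a,b} → —d→ s3
  s3 = (c.(rec X. c.b.d.(c.X)\{a,b}))\{a,b} → —c→ s4
  s4 = (rec X. c.b.d.(c.X)\{a,b})\{a,b} → —c→ s5
  s5 = (b.d.(c.(rec X. c.b.d.(c.X)\{a,b}))\{a,b})\{a,b} → stopped
Reachable graph of Q (6 states):
  t0 = rec X. c.b.a.(c.X)\{a,b} → —c→ t1
  t1 = b.a.(c.(rec X. c.b.a.(c.X)\{a,b}))\{a,b} → —b→ t2
  t2 = a.(c.(rec X. c.b.a.(c.X)\{a,b}))\{a,b} → —a→ t3
  t3 = (c.(rec X. c.b.a.(c.X)\{a,b}))\{a,b} → —c→ t4
  t4 = (rec X. c.b.a.(c.X)\{a,b})\{a,b} → —c→ t5
  t5 = (b.a.(c.(rec X. c.b.a.(c.X)\{a,b}))\{a,b})\{a,b} → stopped
Partition-refinement fixed point:
  B0 = {s0}
  B1 = {s1}
  B2 = {s2}
  B3 = {s3, t3}
  B4 = {s4, t4}
  B5 = {s5, t5}
  B6 = {t0}
  B7 = {t1}
  B8 = {t2}
s0 ∈ B0, t0 ∈ B6 → different blocks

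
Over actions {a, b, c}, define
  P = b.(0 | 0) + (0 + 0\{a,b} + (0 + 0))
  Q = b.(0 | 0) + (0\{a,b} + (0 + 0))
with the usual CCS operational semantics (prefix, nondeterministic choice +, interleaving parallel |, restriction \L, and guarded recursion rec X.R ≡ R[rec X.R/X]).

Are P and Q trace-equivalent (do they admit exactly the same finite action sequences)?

YES

P's transition system — 2 states:
  u0 = b.(0 | 0) + (0 + 0\{a,b} + (0 + 0)) has moves -b-> u1
  u1 = 0 | 0 has moves ∅
Q's transition system — 2 states:
  v0 = b.(0 | 0) + (0\{a,b} + (0 + 0)) has moves -b-> v1
  v1 = 0 | 0 has moves ∅
Bisimilarity quotient blocks:
  B0 = {u0, v0}
  B1 = {u1, v1}
u0 ∈ B0, v0 ∈ B0 → same block
Bisimilar ⇒ trace-equivalent.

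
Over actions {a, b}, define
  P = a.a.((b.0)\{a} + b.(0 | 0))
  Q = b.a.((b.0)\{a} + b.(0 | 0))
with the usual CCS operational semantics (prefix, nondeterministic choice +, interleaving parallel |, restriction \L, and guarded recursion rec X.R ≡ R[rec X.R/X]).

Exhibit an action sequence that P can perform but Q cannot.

LTS(P): 5 reachable states
  s0 = a.a.((b.0)\{a} + b.(0 | 0)) → ··a··> s1
  s1 = a.((b.0)\{a} + b.(0 | 0)) → ··a··> s2
  s2 = (b.0)\{a} + b.(0 | 0) → ··b··> s3, ··b··> s4
  s3 = 0 | 0 → ∅
  s4 = 0\{a} → ∅
LTS(Q): 5 reachable states
  t0 = b.a.((b.0)\{a} + b.(0 | 0)) → ··b··> t1
  t1 = a.((b.0)\{a} + b.(0 | 0)) → ··a··> t2
  t2 = (b.0)\{a} + b.(0 | 0) → ··b··> t3, ··b··> t4
  t3 = 0 | 0 → ∅
  t4 = 0\{a} → ∅
Trace ⟨a⟩ through P, begin at {s0}:
  [1] a ⇒ {s1}
  P completes σ.
Trace ⟨a⟩ through Q, begin at {t0}:
  [1] a ⇒ ∅  — Q cannot continue

a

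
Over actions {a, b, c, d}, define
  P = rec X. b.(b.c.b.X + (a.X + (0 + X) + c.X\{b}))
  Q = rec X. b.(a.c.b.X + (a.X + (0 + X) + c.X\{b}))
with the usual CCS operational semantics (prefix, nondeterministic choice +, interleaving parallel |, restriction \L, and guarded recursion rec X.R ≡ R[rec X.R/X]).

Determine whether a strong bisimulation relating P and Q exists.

P's transition system — 5 states:
  u0 = rec X. b.(b.c.b.X + (a.X + (0 + X) + c.X\{b})) → —b→ u1
  u1 = b.c.b.(rec X. b.(b.c.b.X + (a.X + (0 + X) + c.X\{b}))) + (a.(rec X. b.(b.c.b.X + (a.X + (0 + X) + c.X\{b}))) + (0 + (rec X. b.(b.c.b.X + (a.X + (0 + X) + c.X\{b})))) + c.(rec X. b.(b.c.b.X + (a.X + (0 + X) + c.X\{b})))\{b}) → —a→ u0, —b→ u1, —b→ u2, —c→ u3
  u2 = c.b.(rec X. b.(b.c.b.X + (a.X + (0 + X) + c.X\{b}))) → —c→ u4
  u3 = (rec X. b.(b.c.b.X + (a.X + (0 + X) + c.X\{b})))\{b} → (no moves)
  u4 = b.(rec X. b.(b.c.b.X + (a.X + (0 + X) + c.X\{b}))) → —b→ u0
Q's transition system — 5 states:
  v0 = rec X. b.(a.c.b.X + (a.X + (0 + X) + c.X\{b})) → —b→ v1
  v1 = a.c.b.(rec X. b.(a.c.b.X + (a.X + (0 + X) + c.X\{b}))) + (a.(rec X. b.(a.c.b.X + (a.X + (0 + X) + c.X\{b}))) + (0 + (rec X. b.(a.c.b.X + (a.X + (0 + X) + c.X\{b})))) + c.(rec X. b.(a.c.b.X + (a.X + (0 + X) + c.X\{b})))\{b}) → —a→ v0, —a→ v2, —b→ v1, —c→ v3
  v2 = c.b.(rec X. b.(a.c.b.X + (a.X + (0 + X) + c.X\{b}))) → —c→ v4
  v3 = (rec X. b.(a.c.b.X + (a.X + (0 + X) + c.X\{b})))\{b} → (no moves)
  v4 = b.(rec X. b.(a.c.b.X + (a.X + (0 + X) + c.X\{b}))) → —b→ v0
Coarsest stable partition (strong bisimilarity classes):
  B0 = {u0}
  B1 = {u1}
  B2 = {u3, v3}
  B3 = {u2}
  B4 = {u4}
  B5 = {v0}
  B6 = {v1}
  B7 = {v2}
  B8 = {v4}
u0 ∈ B0, v0 ∈ B5 → different blocks

not bisimilar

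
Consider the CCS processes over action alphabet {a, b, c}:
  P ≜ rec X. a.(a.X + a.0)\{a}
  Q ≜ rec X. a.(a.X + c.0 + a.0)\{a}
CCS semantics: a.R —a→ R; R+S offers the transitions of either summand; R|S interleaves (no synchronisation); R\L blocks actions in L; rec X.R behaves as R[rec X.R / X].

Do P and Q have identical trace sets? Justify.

trace-distinct — witness ⟨ac⟩

Reachable graph of P (2 states):
  u0 = rec X. a.(a.X + a.0)\{a} ⊢ -a-> u1
  u1 = (a.(rec X. a.(a.X + a.0)\{a}) + a.0)\{a} ⊢ ·
Reachable graph of Q (3 states):
  v0 = rec X. a.(a.X + c.0 + a.0)\{a} ⊢ -a-> v1
  v1 = (a.(rec X. a.(a.X + c.0 + a.0)\{a}) + c.0 + a.0)\{a} ⊢ -c-> v2
  v2 = 0\{a} ⊢ ·
Run σ = ⟨ac⟩ on Q: start {v0}
  after a @ step 1: {v1}
  after c @ step 2: {v2}
  ✓ Q
Run σ = ⟨ac⟩ on P: start {u0}
  after a @ step 1: {u1}
  after c @ step 2: ∅ (P stuck)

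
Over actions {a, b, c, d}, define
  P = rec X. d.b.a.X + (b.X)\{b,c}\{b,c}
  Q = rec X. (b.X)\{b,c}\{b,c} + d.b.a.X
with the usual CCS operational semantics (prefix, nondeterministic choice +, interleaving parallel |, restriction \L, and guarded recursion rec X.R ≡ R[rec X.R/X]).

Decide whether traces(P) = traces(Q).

LTS(P): 3 reachable states
  u0 = rec X. d.b.a.X + (b.X)\{b,c}\{b,c} has moves —d→ u1
  u1 = b.a.(rec X. d.b.a.X + (b.X)\{b,c}\{b,c}) has moves —b→ u2
  u2 = a.(rec X. d.b.a.X + (b.X)\{b,c}\{b,c}) has moves —a→ u0
LTS(Q): 3 reachable states
  v0 = rec X. (b.X)\{b,c}\{b,c} + d.b.a.X has moves —d→ v1
  v1 = b.a.(rec X. (b.X)\{b,c}\{b,c} + d.b.a.X) has moves —b→ v2
  v2 = a.(rec X. (b.X)\{b,c}\{b,c} + d.b.a.X) has moves —a→ v0
Coarsest stable partition (strong bisimilarity classes):
  B0 = {u0, v0}
  B1 = {u1, v1}
  B2 = {u2, v2}
u0 ∈ B0, v0 ∈ B0 → same block
Bisimilar ⇒ trace-equivalent.

YES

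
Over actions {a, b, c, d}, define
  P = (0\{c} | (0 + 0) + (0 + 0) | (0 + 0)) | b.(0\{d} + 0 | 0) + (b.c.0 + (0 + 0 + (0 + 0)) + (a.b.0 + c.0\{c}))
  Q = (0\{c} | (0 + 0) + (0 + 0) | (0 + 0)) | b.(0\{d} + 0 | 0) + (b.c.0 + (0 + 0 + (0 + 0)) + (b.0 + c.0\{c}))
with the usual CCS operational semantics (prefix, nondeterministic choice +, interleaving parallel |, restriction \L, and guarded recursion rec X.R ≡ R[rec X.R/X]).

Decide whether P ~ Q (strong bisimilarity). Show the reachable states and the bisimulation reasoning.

not bisimilar

P's transition system — 6 states:
  p0 = (0\{c} | (0 + 0) + (0 + 0) | (0 + 0)) | b.(0\{d} + 0 | 0) + (b.c.0 + (0 + 0 + (0 + 0)) + (a.b.0 + c.0\{c})) has moves —a→ p1, —b→ p2, —b→ p3, —c→ p4
  p1 = b.0 has moves —b→ p5
  p2 = (0\{c} | (0 + 0) + (0 + 0) | (0 + 0)) | (0\{d} + 0 | 0) has moves (no moves)
  p3 = c.0 has moves —c→ p5
  p4 = 0\{c} has moves (no moves)
  p5 = 0 has moves (no moves)
Q's transition system — 5 states:
  q0 = (0\{c} | (0 + 0) + (0 + 0) | (0 + 0)) | b.(0\{d} + 0 | 0) + (b.c.0 + (0 + 0 + (0 + 0)) + (b.0 + c.0\{c})) has moves —b→ q1, —b→ q2, —b→ q3, —c→ q4
  q1 = (0\{c} | (0 + 0) + (0 + 0) | (0 + 0)) | (0\{d} + 0 | 0) has moves (no moves)
  q2 = 0 has moves (no moves)
  q3 = c.0 has moves —c→ q2
  q4 = 0\{c} has moves (no moves)
Partition-refinement fixed point:
  B0 = {p0}
  B1 = {p1}
  B2 = {p2, p4, p5, q1, q2, q4}
  B3 = {p3, q3}
  B4 = {q0}
p0 ∈ B0, q0 ∈ B4 → different blocks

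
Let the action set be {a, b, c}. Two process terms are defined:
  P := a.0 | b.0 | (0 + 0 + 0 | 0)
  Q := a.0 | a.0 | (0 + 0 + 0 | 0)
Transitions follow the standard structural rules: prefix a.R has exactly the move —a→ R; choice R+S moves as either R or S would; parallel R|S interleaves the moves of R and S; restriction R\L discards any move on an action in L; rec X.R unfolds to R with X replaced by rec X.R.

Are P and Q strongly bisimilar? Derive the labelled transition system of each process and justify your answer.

P's transition system — 4 states:
  s0 = a.0 | b.0 | (0 + 0 + 0 | 0) | --a--▸ s1, --b--▸ s2
  s1 = 0 | b.0 | (0 + 0 + 0 | 0) | --b--▸ s3
  s2 = a.0 | 0 | (0 + 0 + 0 | 0) | --a--▸ s3
  s3 = 0 | 0 | (0 + 0 + 0 | 0) | deadlocked
Q's transition system — 4 states:
  t0 = a.0 | a.0 | (0 + 0 + 0 | 0) | --a--▸ t1, --a--▸ t2
  t1 = 0 | a.0 | (0 + 0 + 0 | 0) | --a--▸ t3
  t2 = a.0 | 0 | (0 + 0 + 0 | 0) | --a--▸ t3
  t3 = 0 | 0 | (0 + 0 + 0 | 0) | deadlocked
Bisimilarity quotient blocks:
  B0 = {s0}
  B1 = {s1}
  B2 = {s3, t3}
  B3 = {s2, t1, t2}
  B4 = {t0}
s0 ∈ B0, t0 ∈ B4 → different blocks

not bisimilar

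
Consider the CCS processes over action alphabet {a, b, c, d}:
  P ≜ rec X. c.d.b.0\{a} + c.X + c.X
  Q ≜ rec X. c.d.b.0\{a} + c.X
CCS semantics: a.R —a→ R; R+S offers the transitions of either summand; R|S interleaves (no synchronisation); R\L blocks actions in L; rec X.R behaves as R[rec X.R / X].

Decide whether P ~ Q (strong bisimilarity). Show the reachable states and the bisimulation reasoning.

bisimilar

Reachable graph of P (4 states):
  p0 = rec X. c.d.b.0\{a} + c.X + c.X | ··c··> p0, ··c··> p1
  p1 = d.b.0\{a} | ··d··> p2
  p2 = b.0\{a} | ··b··> p3
  p3 = 0\{a} | stopped
Reachable graph of Q (4 states):
  q0 = rec X. c.d.b.0\{a} + c.X | ··c··> q0, ··c··> q1
  q1 = d.b.0\{a} | ··d··> q2
  q2 = b.0\{a} | ··b··> q3
  q3 = 0\{a} | stopped
Bisimilarity quotient blocks:
  B0 = {p0, q0}
  B1 = {p1, q1}
  B2 = {p2, q2}
  B3 = {p3, q3}
p0 ∈ B0, q0 ∈ B0 → same block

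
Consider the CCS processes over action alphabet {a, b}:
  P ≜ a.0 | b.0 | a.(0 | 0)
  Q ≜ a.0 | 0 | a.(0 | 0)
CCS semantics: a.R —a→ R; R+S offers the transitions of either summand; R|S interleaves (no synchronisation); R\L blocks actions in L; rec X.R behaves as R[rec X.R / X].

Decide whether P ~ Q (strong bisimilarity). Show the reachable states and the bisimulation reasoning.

LTS(P): 8 reachable states
  s0 = a.0 | b.0 | a.(0 | 0) ⊢ —a→ s1, —a→ s2, —b→ s3
  s1 = 0 | b.0 | a.(0 | 0) ⊢ —a→ s4, —b→ s5
  s2 = a.0 | b.0 | (0 | 0) ⊢ —a→ s4, —b→ s6
  s3 = a.0 | 0 | a.(0 | 0) ⊢ —a→ s5, —a→ s6
  s4 = 0 | b.0 | (0 | 0) ⊢ —b→ s7
  s5 = 0 | 0 | a.(0 | 0) ⊢ —a→ s7
  s6 = a.0 | 0 | (0 | 0) ⊢ —a→ s7
  s7 = 0 | 0 | (0 | 0) ⊢ ·
LTS(Q): 4 reachable states
  t0 = a.0 | 0 | a.(0 | 0) ⊢ —a→ t1, —a→ t2
  t1 = 0 | 0 | a.(0 | 0) ⊢ —a→ t3
  t2 = a.0 | 0 | (0 | 0) ⊢ —a→ t3
  t3 = 0 | 0 | (0 | 0) ⊢ ·
Coarsest stable partition (strong bisimilarity classes):
  B0 = {s0}
  B1 = {s1, s2}
  B2 = {s5, s6, t1, t2}
  B3 = {s7, t3}
  B4 = {s4}
  B5 = {s3, t0}
s0 ∈ B0, t0 ∈ B5 → different blocks

NO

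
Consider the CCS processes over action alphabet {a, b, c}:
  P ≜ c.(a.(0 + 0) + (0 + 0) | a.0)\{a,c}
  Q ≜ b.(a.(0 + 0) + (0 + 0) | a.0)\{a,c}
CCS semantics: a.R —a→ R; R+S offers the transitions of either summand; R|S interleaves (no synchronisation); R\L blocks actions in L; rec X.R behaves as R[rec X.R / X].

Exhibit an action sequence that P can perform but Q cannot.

Reachable graph of P (2 states):
  u0 = c.(a.(0 + 0) + (0 + 0) | a.0)\{a,c} has moves —c→ u1
  u1 = (a.(0 + 0) + (0 + 0) | a.0)\{a,c} has moves deadlocked
Reachable graph of Q (2 states):
  v0 = b.(a.(0 + 0) + (0 + 0) | a.0)\{a,c} has moves —b→ v1
  v1 = (a.(0 + 0) + (0 + 0) | a.0)\{a,c} has moves deadlocked
Trace ⟨c⟩ through P, begin at {u0}:
  after c @ step 1: {u1}
  ✓ P
Trace ⟨c⟩ through Q, begin at {v0}:
  after c @ step 1: ∅ (Q stuck)

c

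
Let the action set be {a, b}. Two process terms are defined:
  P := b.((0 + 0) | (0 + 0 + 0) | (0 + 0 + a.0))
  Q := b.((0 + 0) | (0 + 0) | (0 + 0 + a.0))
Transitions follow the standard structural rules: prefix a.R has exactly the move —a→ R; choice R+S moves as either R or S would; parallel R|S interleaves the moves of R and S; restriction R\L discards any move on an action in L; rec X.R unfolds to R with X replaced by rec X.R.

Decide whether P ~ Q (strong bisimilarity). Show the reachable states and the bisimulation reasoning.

P ~ Q

P's transition system — 3 states:
  p0 = b.((0 + 0) | (0 + 0 + 0) | (0 + 0 + a.0)) :: -b-> p1
  p1 = (0 + 0) | (0 + 0 + 0) | (0 + 0 + a.0) :: -a-> p2
  p2 = (0 + 0) | (0 + 0 + 0) | 0 :: ∅
Q's transition system — 3 states:
  q0 = b.((0 + 0) | (0 + 0) | (0 + 0 + a.0)) :: -b-> q1
  q1 = (0 + 0) | (0 + 0) | (0 + 0 + a.0) :: -a-> q2
  q2 = (0 + 0) | (0 + 0) | 0 :: ∅
Coarsest stable partition (strong bisimilarity classes):
  B0 = {p0, q0}
  B1 = {p1, q1}
  B2 = {p2, q2}
p0 ∈ B0, q0 ∈ B0 → same block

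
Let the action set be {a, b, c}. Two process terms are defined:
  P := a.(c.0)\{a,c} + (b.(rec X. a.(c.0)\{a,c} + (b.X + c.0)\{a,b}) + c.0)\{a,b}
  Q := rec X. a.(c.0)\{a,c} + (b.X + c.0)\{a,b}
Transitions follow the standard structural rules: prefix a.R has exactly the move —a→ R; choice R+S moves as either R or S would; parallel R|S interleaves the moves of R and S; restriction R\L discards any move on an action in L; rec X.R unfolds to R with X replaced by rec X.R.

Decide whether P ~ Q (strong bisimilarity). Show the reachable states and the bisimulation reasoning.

bisimilar

LTS(P): 3 reachable states
  u0 = a.(c.0)\{a,c} + (b.(rec X. a.(c.0)\{a,c} + (b.X + c.0)\{a,b}) + c.0)\{a,b} | -a-> u1, -c-> u2
  u1 = (c.0)\{a,c} | deadlocked
  u2 = 0\{a,b} | deadlocked
LTS(Q): 3 reachable states
  v0 = rec X. a.(c.0)\{a,c} + (b.X + c.0)\{a,b} | -a-> v1, -c-> v2
  v1 = (c.0)\{a,c} | deadlocked
  v2 = 0\{a,b} | deadlocked
Bisimilarity quotient blocks:
  B0 = {u0, v0}
  B1 = {u1, u2, v1, v2}
u0 ∈ B0, v0 ∈ B0 → same block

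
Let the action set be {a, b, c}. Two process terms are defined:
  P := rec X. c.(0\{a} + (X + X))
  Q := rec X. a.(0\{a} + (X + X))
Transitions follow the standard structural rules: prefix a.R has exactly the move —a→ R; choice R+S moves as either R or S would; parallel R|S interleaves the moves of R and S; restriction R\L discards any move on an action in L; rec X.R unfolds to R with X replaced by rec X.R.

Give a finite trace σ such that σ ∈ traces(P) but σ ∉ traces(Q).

Reachable graph of P (2 states):
  m0 = rec X. c.(0\{a} + (X + X)) has moves --c--▸ m1
  m1 = 0\{a} + ((rec X. c.(0\{a} + (X + X))) + (rec X. c.(0\{a} + (X + X)))) has moves --c--▸ m1
Reachable graph of Q (2 states):
  n0 = rec X. a.(0\{a} + (X + X)) has moves --a--▸ n1
  n1 = 0\{a} + ((rec X. a.(0\{a} + (X + X))) + (rec X. a.(0\{a} + (X + X)))) has moves --a--▸ n1
Trace ⟨c⟩ through P, begin at {m0}:
  step 1 (c): {m1}
  P completes σ.
Trace ⟨c⟩ through Q, begin at {n0}:
  step 1 (c): no successor for Q

c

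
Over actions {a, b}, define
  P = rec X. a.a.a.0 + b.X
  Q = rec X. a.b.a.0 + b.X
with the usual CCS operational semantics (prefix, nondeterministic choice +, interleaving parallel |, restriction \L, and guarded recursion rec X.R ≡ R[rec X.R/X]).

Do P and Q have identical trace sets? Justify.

LTS(P): 4 reachable states
  u0 = rec X. a.a.a.0 + b.X has moves —a→ u1, —b→ u0
  u1 = a.a.0 has moves —a→ u2
  u2 = a.0 has moves —a→ u3
  u3 = 0 has moves deadlocked
LTS(Q): 4 reachable states
  v0 = rec X. a.b.a.0 + b.X has moves —a→ v1, —b→ v0
  v1 = b.a.0 has moves —b→ v2
  v2 = a.0 has moves —a→ v3
  v3 = 0 has moves deadlocked
Run σ = ⟨aa⟩ on P: start {u0}
  step 1 (a): {u1}
  step 2 (a): {u2}
  P completes σ.
Run σ = ⟨aa⟩ on Q: start {v0}
  step 1 (a): {v1}
  step 2 (a): ∅ (Q stuck)

trace-distinct — witness ⟨aa⟩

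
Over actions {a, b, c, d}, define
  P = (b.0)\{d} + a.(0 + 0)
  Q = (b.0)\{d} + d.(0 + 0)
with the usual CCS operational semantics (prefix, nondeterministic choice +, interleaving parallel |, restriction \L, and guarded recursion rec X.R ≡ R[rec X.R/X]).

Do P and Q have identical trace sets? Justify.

Reachable graph of P (3 states):
  p0 = (b.0)\{d} + a.(0 + 0) → -a-> p1, -b-> p2
  p1 = 0 + 0 → ∅
  p2 = 0\{d} → ∅
Reachable graph of Q (3 states):
  q0 = (b.0)\{d} + d.(0 + 0) → -b-> q1, -d-> q2
  q1 = 0\{d} → ∅
  q2 = 0 + 0 → ∅
Run σ = ⟨a⟩ on P: start {p0}
  step 1 (a): {p1}
  ✓ P
Run σ = ⟨a⟩ on Q: start {q0}
  step 1 (a): no successor for Q

traces(P) ≠ traces(Q) — witness ⟨a⟩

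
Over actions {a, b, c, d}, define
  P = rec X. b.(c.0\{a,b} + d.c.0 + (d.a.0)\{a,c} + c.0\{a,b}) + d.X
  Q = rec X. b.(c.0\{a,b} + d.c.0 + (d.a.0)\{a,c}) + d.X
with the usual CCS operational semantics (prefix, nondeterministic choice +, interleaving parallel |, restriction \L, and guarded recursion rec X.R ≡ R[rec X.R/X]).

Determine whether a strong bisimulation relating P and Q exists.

P's transition system — 6 states:
  u0 = rec X. b.(c.0\{a,b} + d.c.0 + (d.a.0)\{a,c} + c.0\{a,b}) + d.X ⊢ -b-> u1, -d-> u0
  u1 = c.0\{a,b} + d.c.0 + (d.a.0)\{a,c} + c.0\{a,b} ⊢ -c-> u2, -d-> u3, -d-> u4
  u2 = 0\{a,b} ⊢ stopped
  u3 = (a.0)\{a,c} ⊢ stopped
  u4 = c.0 ⊢ -c-> u5
  u5 = 0 ⊢ stopped
Q's transition system — 6 states:
  v0 = rec X. b.(c.0\{a,b} + d.c.0 + (d.a.0)\{a,c}) + d.X ⊢ -b-> v1, -d-> v0
  v1 = c.0\{a,b} + d.c.0 + (d.a.0)\{a,c} ⊢ -c-> v2, -d-> v3, -d-> v4
  v2 = 0\{a,b} ⊢ stopped
  v3 = (a.0)\{a,c} ⊢ stopped
  v4 = c.0 ⊢ -c-> v5
  v5 = 0 ⊢ stopped
Coarsest stable partition (strong bisimilarity classes):
  B0 = {u0, v0}
  B1 = {u1, v1}
  B2 = {u2, u3, u5, v2, v3, v5}
  B3 = {u4, v4}
u0 ∈ B0, v0 ∈ B0 → same block

bisimilar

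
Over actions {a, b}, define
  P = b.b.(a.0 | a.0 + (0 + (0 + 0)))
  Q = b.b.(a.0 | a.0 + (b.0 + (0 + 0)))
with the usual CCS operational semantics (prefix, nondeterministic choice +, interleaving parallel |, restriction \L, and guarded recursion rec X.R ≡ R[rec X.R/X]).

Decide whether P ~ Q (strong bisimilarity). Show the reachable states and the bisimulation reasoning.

P's transition system — 6 states:
  u0 = b.b.(a.0 | a.0 + (0 + (0 + 0))) has moves --b--▸ u1
  u1 = b.(a.0 | a.0 + (0 + (0 + 0))) has moves --b--▸ u2
  u2 = a.0 | a.0 + (0 + (0 + 0)) has moves --a--▸ u3, --a--▸ u4
  u3 = 0 | a.0 has moves --a--▸ u5
  u4 = a.0 | 0 has moves --a--▸ u5
  u5 = 0 | 0 has moves deadlocked
Q's transition system — 7 states:
  v0 = b.b.(a.0 | a.0 + (b.0 + (0 + 0))) has moves --b--▸ v1
  v1 = b.(a.0 | a.0 + (b.0 + (0 + 0))) has moves --b--▸ v2
  v2 = a.0 | a.0 + (b.0 + (0 + 0)) has moves --a--▸ v3, --a--▸ v4, --b--▸ v5
  v3 = 0 | a.0 has moves --a--▸ v6
  v4 = a.0 | 0 has moves --a--▸ v6
  v5 = 0 has moves deadlocked
  v6 = 0 | 0 has moves deadlocked
Coarsest stable partition (strong bisimilarity classes):
  B0 = {u0}
  B1 = {u1}
  B2 = {u2}
  B3 = {u3, u4, v3, v4}
  B4 = {u5, v5, v6}
  B5 = {v0}
  B6 = {v1}
  B7 = {v2}
u0 ∈ B0, v0 ∈ B5 → different blocks

not bisimilar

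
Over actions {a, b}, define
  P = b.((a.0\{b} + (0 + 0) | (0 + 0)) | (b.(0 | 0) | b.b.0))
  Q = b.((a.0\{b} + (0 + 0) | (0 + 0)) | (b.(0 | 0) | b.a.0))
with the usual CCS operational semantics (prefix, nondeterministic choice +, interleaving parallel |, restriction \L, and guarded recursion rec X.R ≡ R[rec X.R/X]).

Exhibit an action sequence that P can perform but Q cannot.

P's transition system — 13 states:
  p0 = b.((a.0\{b} + (0 + 0) | (0 + 0)) | (b.(0 | 0) | b.b.0)) → -b-> p1
  p1 = (a.0\{b} + (0 + 0) | (0 + 0)) | (b.(0 | 0) | b.b.0) → -a-> p2, -b-> p3, -b-> p4
  p2 = 0\{b} | (b.(0 | 0) | b.b.0) → -b-> p5, -b-> p6
  p3 = (a.0\{b} + (0 + 0) | (0 + 0)) | (0 | 0 | b.b.0) → -a-> p5, -b-> p7
  p4 = (a.0\{b} + (0 + 0) | (0 + 0)) | (b.(0 | 0) | b.0) → -a-> p6, -b-> p7, -b-> p8
  p5 = 0\{b} | (0 | 0 | b.b.0) → -b-> p9
  p6 = 0\{b} | (b.(0 | 0) | b.0) → -b-> p10, -b-> p9
  p7 = (a.0\{b} + (0 + 0) | (0 + 0)) | (0 | 0 | b.0) → -a-> p9, -b-> p11
  p8 = (a.0\{b} + (0 + 0) | (0 + 0)) | (b.(0 | 0) | 0) → -a-> p10, -b-> p11
  p9 = 0\{b} | (0 | 0 | b.0) → -b-> p12
  p10 = 0\{b} | (b.(0 | 0) | 0) → -b-> p12
  p11 = (a.0\{b} + (0 + 0) | (0 + 0)) | (0 | 0 | 0) → -a-> p12
  p12 = 0\{b} | (0 | 0 | 0) → ·
Q's transition system — 13 states:
  q0 = b.((a.0\{b} + (0 + 0) | (0 + 0)) | (b.(0 | 0) | b.a.0)) → -b-> q1
  q1 = (a.0\{b} + (0 + 0) | (0 + 0)) | (b.(0 | 0) | b.a.0) → -a-> q2, -b-> q3, -b-> q4
  q2 = 0\{b} | (b.(0 | 0) | b.a.0) → -b-> q5, -b-> q6
  q3 = (a.0\{b} + (0 + 0) | (0 + 0)) | (0 | 0 | b.a.0) → -a-> q5, -b-> q7
  q4 = (a.0\{b} + (0 + 0) | (0 + 0)) | (b.(0 | 0) | a.0) → -a-> q6, -a-> q8, -b-> q7
  q5 = 0\{b} | (0 | 0 | b.a.0) → -b-> q9
  q6 = 0\{b} | (b.(0 | 0) | a.0) → -a-> q10, -b-> q9
  q7 = (a.0\{b} + (0 + 0) | (0 + 0)) | (0 | 0 | a.0) → -a-> q11, -a-> q9
  q8 = (a.0\{b} + (0 + 0) | (0 + 0)) | (b.(0 | 0) | 0) → -a-> q10, -b-> q11
  q9 = 0\{b} | (0 | 0 | a.0) → -a-> q12
  q10 = 0\{b} | (b.(0 | 0) | 0) → -b-> q12
  q11 = (a.0\{b} + (0 + 0) | (0 + 0)) | (0 | 0 | 0) → -a-> q12
  q12 = 0\{b} | (0 | 0 | 0) → ·
Executing bbbb from P (initial set {p0}):
  after b @ step 1: {p1}
  after b @ step 2: {p3, p4}
  after b @ step 3: {p7, p8}
  after b @ step 4: {p11}
  ✓ P
Executing bbbb from Q (initial set {q0}):
  after b @ step 1: {q1}
  after b @ step 2: {q3, q4}
  after b @ step 3: {q7}
  after b @ step 4: no successor for Q

bbbb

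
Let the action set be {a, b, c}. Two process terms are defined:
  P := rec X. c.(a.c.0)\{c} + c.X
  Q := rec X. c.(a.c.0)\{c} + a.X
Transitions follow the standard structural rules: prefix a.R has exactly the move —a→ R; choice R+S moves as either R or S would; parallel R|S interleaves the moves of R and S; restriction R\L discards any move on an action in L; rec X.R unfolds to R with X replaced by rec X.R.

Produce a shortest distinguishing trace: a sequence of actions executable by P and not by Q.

Reachable graph of P (3 states):
  s0 = rec X. c.(a.c.0)\{c} + c.X has moves -c-> s0, -c-> s1
  s1 = (a.c.0)\{c} has moves -a-> s2
  s2 = (c.0)\{c} has moves deadlocked
Reachable graph of Q (3 states):
  t0 = rec X. c.(a.c.0)\{c} + a.X has moves -a-> t0, -c-> t1
  t1 = (a.c.0)\{c} has moves -a-> t2
  t2 = (c.0)\{c} has moves deadlocked
Trace ⟨cc⟩ through P, begin at {s0}:
  after c @ step 1: {s0, s1}
  after c @ step 2: {s0, s1}
  ✓ P
Trace ⟨cc⟩ through Q, begin at {t0}:
  after c @ step 1: {t1}
  after c @ step 2: ∅  — Q cannot continue

cc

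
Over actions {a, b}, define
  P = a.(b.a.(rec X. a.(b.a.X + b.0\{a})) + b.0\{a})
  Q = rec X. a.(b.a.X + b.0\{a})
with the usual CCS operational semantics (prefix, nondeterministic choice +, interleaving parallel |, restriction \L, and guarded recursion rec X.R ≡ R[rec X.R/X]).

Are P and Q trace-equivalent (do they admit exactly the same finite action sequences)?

P's transition system — 5 states:
  s0 = a.(b.a.(rec X. a.(b.a.X + b.0\{a})) + b.0\{a}) :: -a-> s1
  s1 = b.a.(rec X. a.(b.a.X + b.0\{a})) + b.0\{a} :: -b-> s2, -b-> s3
  s2 = 0\{a} :: stopped
  s3 = a.(rec X. a.(b.a.X + b.0\{a})) :: -a-> s4
  s4 = rec X. a.(b.a.X + b.0\{a}) :: -a-> s1
Q's transition system — 4 states:
  t0 = rec X. a.(b.a.X + b.0\{a}) :: -a-> t1
  t1 = b.a.(rec X. a.(b.a.X + b.0\{a})) + b.0\{a} :: -b-> t2, -b-> t3
  t2 = 0\{a} :: stopped
  t3 = a.(rec X. a.(b.a.X + b.0\{a})) :: -a-> t0
Partition-refinement fixed point:
  B0 = {s0, s4, t0}
  B1 = {s1, t1}
  B2 = {s2, t2}
  B3 = {s3, t3}
s0 ∈ B0, t0 ∈ B0 → same block
Bisimilar ⇒ trace-equivalent.

traces(P) = traces(Q)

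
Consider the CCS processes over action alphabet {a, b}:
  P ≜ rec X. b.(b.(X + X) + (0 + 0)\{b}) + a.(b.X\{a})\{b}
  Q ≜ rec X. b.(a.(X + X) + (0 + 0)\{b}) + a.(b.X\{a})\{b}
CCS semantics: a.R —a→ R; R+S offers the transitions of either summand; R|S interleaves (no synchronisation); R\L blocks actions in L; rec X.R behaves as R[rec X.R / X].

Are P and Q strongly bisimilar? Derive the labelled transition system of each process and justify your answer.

NO

Reachable graph of P (4 states):
  u0 = rec X. b.(b.(X + X) + (0 + 0)\{b}) + a.(b.X\{a})\{b} → --a--▸ u1, --b--▸ u2
  u1 = (b.(rec X. b.(b.(X + X) + (0 + 0)\{b}) + a.(b.X\{a})\{b})\{a})\{b} → ∅
  u2 = b.((rec X. b.(b.(X + X) + (0 + 0)\{b}) + a.(b.X\{a})\{b}) + (rec X. b.(b.(X + X) + (0 + 0)\{b}) + a.(b.X\{a})\{b})) + (0 + 0)\{b} → --b--▸ u3
  u3 = (rec X. b.(b.(X + X) + (0 + 0)\{b}) + a.(b.X\{a})\{b}) + (rec X. b.(b.(X + X) + (0 + 0)\{b}) + a.(b.X\{a})\{b}) → --a--▸ u1, --b--▸ u2
Reachable graph of Q (4 states):
  v0 = rec X. b.(a.(X + X) + (0 + 0)\{b}) + a.(b.X\{a})\{b} → --a--▸ v1, --b--▸ v2
  v1 = (b.(rec X. b.(a.(X + X) + (0 + 0)\{b}) + a.(b.X\{a})\{b})\{a})\{b} → ∅
  v2 = a.((rec X. b.(a.(X + X) + (0 + 0)\{b}) + a.(b.X\{a})\{b}) + (rec X. b.(a.(X + X) + (0 + 0)\{b}) + a.(b.X\{a})\{b})) + (0 + 0)\{b} → --a--▸ v3
  v3 = (rec X. b.(a.(X + X) + (0 + 0)\{b}) + a.(b.X\{a})\{b}) + (rec X. b.(a.(X + X) + (0 + 0)\{b}) + a.(b.X\{a})\{b}) → --a--▸ v1, --b--▸ v2
Coarsest stable partition (strong bisimilarity classes):
  B0 = {u0, u3}
  B1 = {u1, v1}
  B2 = {u2}
  B3 = {v0, v3}
  B4 = {v2}
u0 ∈ B0, v0 ∈ B3 → different blocks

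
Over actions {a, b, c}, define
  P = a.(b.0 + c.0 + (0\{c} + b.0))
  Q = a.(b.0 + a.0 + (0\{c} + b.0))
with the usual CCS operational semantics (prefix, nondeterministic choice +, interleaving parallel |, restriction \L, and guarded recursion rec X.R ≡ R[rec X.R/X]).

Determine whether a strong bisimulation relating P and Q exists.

Reachable graph of P (3 states):
  u0 = a.(b.0 + c.0 + (0\{c} + b.0)) has moves ··a··> u1
  u1 = b.0 + c.0 + (0\{c} + b.0) has moves ··b··> u2, ··c··> u2
  u2 = 0 has moves ∅
Reachable graph of Q (3 states):
  v0 = a.(b.0 + a.0 + (0\{c} + b.0)) has moves ··a··> v1
  v1 = b.0 + a.0 + (0\{c} + b.0) has moves ··a··> v2, ··b··> v2
  v2 = 0 has moves ∅
Partition-refinement fixed point:
  B0 = {u0}
  B1 = {u1}
  B2 = {u2, v2}
  B3 = {v0}
  B4 = {v1}
u0 ∈ B0, v0 ∈ B3 → different blocks

NO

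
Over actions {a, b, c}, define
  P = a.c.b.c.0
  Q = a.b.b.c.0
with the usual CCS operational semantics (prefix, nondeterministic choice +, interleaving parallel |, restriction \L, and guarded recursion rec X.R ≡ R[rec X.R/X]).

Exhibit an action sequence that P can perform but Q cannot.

Reachable graph of P (5 states):
  s0 = a.c.b.c.0 :: =a=> s1
  s1 = c.b.c.0 :: =c=> s2
  s2 = b.c.0 :: =b=> s3
  s3 = c.0 :: =c=> s4
  s4 = 0 :: deadlocked
Reachable graph of Q (5 states):
  t0 = a.b.b.c.0 :: =a=> t1
  t1 = b.b.c.0 :: =b=> t2
  t2 = b.c.0 :: =b=> t3
  t3 = c.0 :: =c=> t4
  t4 = 0 :: deadlocked
Trace ⟨ac⟩ through P, begin at {s0}:
  step 1 (a): {s1}
  step 2 (c): {s2}
  — P admits the full trace.
Trace ⟨ac⟩ through Q, begin at {t0}:
  step 1 (a): {t1}
  step 2 (c): no successor for Q

ac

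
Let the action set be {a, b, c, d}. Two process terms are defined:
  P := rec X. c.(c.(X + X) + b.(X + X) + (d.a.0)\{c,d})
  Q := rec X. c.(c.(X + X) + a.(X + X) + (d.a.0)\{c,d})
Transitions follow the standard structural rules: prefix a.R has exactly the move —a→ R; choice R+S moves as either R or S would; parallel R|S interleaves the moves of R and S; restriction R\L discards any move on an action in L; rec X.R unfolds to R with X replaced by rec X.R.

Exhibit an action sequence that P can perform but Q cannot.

LTS(P): 3 reachable states
  s0 = rec X. c.(c.(X + X) + b.(X + X) + (d.a.0)\{c,d}) :: —c→ s1
  s1 = c.((rec X. c.(c.(X + X) + b.(X + X) + (d.a.0)\{c,d})) + (rec X. c.(c.(X + X) + b.(X + X) + (d.a.0)\{c,d}))) + b.((rec X. c.(c.(X + X) + b.(X + X) + (d.a.0)\{c,d})) + (rec X. c.(c.(X + X) + b.(X + X) + (d.a.0)\{c,d}))) + (d.a.0)\{c,d} :: —b→ s2, —c→ s2
  s2 = (rec X. c.(c.(X + X) + b.(X + X) + (d.a.0)\{c,d})) + (rec X. c.(c.(X + X) + b.(X + X) + (d.a.0)\{c,d})) :: —c→ s1
LTS(Q): 3 reachable states
  t0 = rec X. c.(c.(X + X) + a.(X + X) + (d.a.0)\{c,d}) :: —c→ t1
  t1 = c.((rec X. c.(c.(X + X) + a.(X + X) + (d.a.0)\{c,d})) + (rec X. c.(c.(X + X) + a.(X + X) + (d.a.0)\{c,d}))) + a.((rec X. c.(c.(X + X) + a.(X + X) + (d.a.0)\{c,d})) + (rec X. c.(c.(X + X) + a.(X + X) + (d.a.0)\{c,d}))) + (d.a.0)\{c,d} :: —a→ t2, —c→ t2
  t2 = (rec X. c.(c.(X + X) + a.(X + X) + (d.a.0)\{c,d})) + (rec X. c.(c.(X + X) + a.(X + X) + (d.a.0)\{c,d})) :: —c→ t1
Run σ = ⟨cb⟩ on P: start {s0}
  [1] c ⇒ {s1}
  [2] b ⇒ {s2}
  ✓ P
Run σ = ⟨cb⟩ on Q: start {t0}
  [1] c ⇒ {t1}
  [2] b ⇒ ∅  — Q cannot continue

cb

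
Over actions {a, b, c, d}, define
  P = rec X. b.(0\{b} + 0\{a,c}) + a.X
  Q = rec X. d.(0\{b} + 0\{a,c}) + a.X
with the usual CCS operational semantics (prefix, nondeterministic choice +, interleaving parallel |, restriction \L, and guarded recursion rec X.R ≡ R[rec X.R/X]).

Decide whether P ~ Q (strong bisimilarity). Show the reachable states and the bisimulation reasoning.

LTS(P): 2 reachable states
  u0 = rec X. b.(0\{b} + 0\{a,c}) + a.X ⊢ ··a··> u0, ··b··> u1
  u1 = 0\{b} + 0\{a,c} ⊢ ∅
LTS(Q): 2 reachable states
  v0 = rec X. d.(0\{b} + 0\{a,c}) + a.X ⊢ ··a··> v0, ··d··> v1
  v1 = 0\{b} + 0\{a,c} ⊢ ∅
Coarsest stable partition (strong bisimilarity classes):
  B0 = {u0}
  B1 = {u1, v1}
  B2 = {v0}
u0 ∈ B0, v0 ∈ B2 → different blocks

not bisimilar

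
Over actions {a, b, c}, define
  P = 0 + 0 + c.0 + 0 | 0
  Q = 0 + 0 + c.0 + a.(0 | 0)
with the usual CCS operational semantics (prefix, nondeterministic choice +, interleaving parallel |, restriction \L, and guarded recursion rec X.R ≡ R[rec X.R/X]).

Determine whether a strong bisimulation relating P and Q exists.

Reachable graph of P (2 states):
  p0 = 0 + 0 + c.0 + 0 | 0 has moves —c→ p1
  p1 = 0 has moves ∅
Reachable graph of Q (3 states):
  q0 = 0 + 0 + c.0 + a.(0 | 0) has moves —a→ q1, —c→ q2
  q1 = 0 | 0 has moves ∅
  q2 = 0 has moves ∅
Coarsest stable partition (strong bisimilarity classes):
  B0 = {p0}
  B1 = {p1, q1, q2}
  B2 = {q0}
p0 ∈ B0, q0 ∈ B2 → different blocks

P ≁ Q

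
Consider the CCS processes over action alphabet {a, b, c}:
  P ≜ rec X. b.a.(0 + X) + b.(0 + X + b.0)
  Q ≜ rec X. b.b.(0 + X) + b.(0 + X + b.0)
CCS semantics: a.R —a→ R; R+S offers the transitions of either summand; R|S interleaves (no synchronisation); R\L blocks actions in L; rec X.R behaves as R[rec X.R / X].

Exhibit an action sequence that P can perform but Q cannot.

LTS(P): 5 reachable states
  s0 = rec X. b.a.(0 + X) + b.(0 + X + b.0) ⊢ =b=> s1, =b=> s2
  s1 = 0 + (rec X. b.a.(0 + X) + b.(0 + X + b.0)) + b.0 ⊢ =b=> s1, =b=> s2, =b=> s3
  s2 = a.(0 + (rec X. b.a.(0 + X) + b.(0 + X + b.0))) ⊢ =a=> s4
  s3 = 0 ⊢ deadlocked
  s4 = 0 + (rec X. b.a.(0 + X) + b.(0 + X + b.0)) ⊢ =b=> s1, =b=> s2
LTS(Q): 5 reachable states
  t0 = rec X. b.b.(0 + X) + b.(0 + X + b.0) ⊢ =b=> t1, =b=> t2
  t1 = 0 + (rec X. b.b.(0 + X) + b.(0 + X + b.0)) + b.0 ⊢ =b=> t1, =b=> t2, =b=> t3
  t2 = b.(0 + (rec X. b.b.(0 + X) + b.(0 + X + b.0))) ⊢ =b=> t4
  t3 = 0 ⊢ deadlocked
  t4 = 0 + (rec X. b.b.(0 + X) + b.(0 + X + b.0)) ⊢ =b=> t1, =b=> t2
Trace ⟨ba⟩ through P, begin at {s0}:
  step 1 (b): {s1, s2}
  step 2 (a): {s4}
  — P admits the full trace.
Trace ⟨ba⟩ through Q, begin at {t0}:
  step 1 (b): {t1, t2}
  step 2 (a): ∅ (Q stuck)

ba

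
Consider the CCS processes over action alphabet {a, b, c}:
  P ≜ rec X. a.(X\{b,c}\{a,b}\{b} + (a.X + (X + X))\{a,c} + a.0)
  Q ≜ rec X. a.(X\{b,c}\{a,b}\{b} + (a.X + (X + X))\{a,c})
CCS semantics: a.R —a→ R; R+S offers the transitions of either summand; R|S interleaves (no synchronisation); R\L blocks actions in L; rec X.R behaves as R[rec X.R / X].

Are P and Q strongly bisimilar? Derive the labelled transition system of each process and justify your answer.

P ≁ Q

LTS(P): 3 reachable states
  m0 = rec X. a.(X\{b,c}\{a,b}\{b} + (a.X + (X + X))\{a,c} + a.0) → =a=> m1
  m1 = (rec X. a.(X\{b,c}\{a,b}\{b} + (a.X + (X + X))\{a,c} + a.0))\{b,c}\{a,b}\{b} + (a.(rec X. a.(X\{b,c}\{a,b}\{b} + (a.X + (X + X))\{a,c} + a.0)) + ((rec X. a.(X\{b,c}\{a,b}\{b} + (a.X + (X + X))\{a,c} + a.0)) + (rec X. a.(X\{b,c}\{a,b}\{b} + (a.X + (X + X))\{a,c} + a.0))))\{a,c} + a.0 → =a=> m2
  m2 = 0 → ·
LTS(Q): 2 reachable states
  n0 = rec X. a.(X\{b,c}\{a,b}\{b} + (a.X + (X + X))\{a,c}) → =a=> n1
  n1 = (rec X. a.(X\{b,c}\{a,b}\{b} + (a.X + (X + X))\{a,c}))\{b,c}\{a,b}\{b} + (a.(rec X. a.(X\{b,c}\{a,b}\{b} + (a.X + (X + X))\{a,c})) + ((rec X. a.(X\{b,c}\{a,b}\{b} + (a.X + (X + X))\{a,c})) + (rec X. a.(X\{b,c}\{a,b}\{b} + (a.X + (X + X))\{a,c}))))\{a,c} → ·
Partition-refinement fixed point:
  B0 = {m0}
  B1 = {m1, n0}
  B2 = {m2, n1}
m0 ∈ B0, n0 ∈ B1 → different blocks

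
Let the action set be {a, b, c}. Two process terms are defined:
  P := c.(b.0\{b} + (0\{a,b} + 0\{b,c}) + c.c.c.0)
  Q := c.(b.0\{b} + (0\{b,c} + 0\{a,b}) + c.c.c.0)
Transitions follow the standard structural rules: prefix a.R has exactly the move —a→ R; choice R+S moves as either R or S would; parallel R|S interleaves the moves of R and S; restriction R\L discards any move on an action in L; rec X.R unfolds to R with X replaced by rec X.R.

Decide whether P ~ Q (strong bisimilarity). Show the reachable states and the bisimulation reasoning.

bisimilar

LTS(P): 6 reachable states
  s0 = c.(b.0\{b} + (0\{a,b} + 0\{b,c}) + c.c.c.0) :: —c→ s1
  s1 = b.0\{b} + (0\{a,b} + 0\{b,c}) + c.c.c.0 :: —b→ s2, —c→ s3
  s2 = 0\{b} :: ∅
  s3 = c.c.0 :: —c→ s4
  s4 = c.0 :: —c→ s5
  s5 = 0 :: ∅
LTS(Q): 6 reachable states
  t0 = c.(b.0\{b} + (0\{b,c} + 0\{a,b}) + c.c.c.0) :: —c→ t1
  t1 = b.0\{b} + (0\{b,c} + 0\{a,b}) + c.c.c.0 :: —b→ t2, —c→ t3
  t2 = 0\{b} :: ∅
  t3 = c.c.0 :: —c→ t4
  t4 = c.0 :: —c→ t5
  t5 = 0 :: ∅
Coarsest stable partition (strong bisimilarity classes):
  B0 = {s0, t0}
  B1 = {s1, t1}
  B2 = {s2, s5, t2, t5}
  B3 = {s3, t3}
  B4 = {s4, t4}
s0 ∈ B0, t0 ∈ B0 → same block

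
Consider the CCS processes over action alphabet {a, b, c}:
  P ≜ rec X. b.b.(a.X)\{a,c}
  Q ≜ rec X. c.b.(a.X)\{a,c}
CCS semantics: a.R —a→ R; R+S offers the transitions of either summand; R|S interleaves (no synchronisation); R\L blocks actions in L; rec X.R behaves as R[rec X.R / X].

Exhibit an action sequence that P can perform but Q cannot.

Reachable graph of P (3 states):
  s0 = rec X. b.b.(a.X)\{a,c} :: -b-> s1
  s1 = b.(a.(rec X. b.b.(a.X)\{a,c}))\{a,c} :: -b-> s2
  s2 = (a.(rec X. b.b.(a.X)\{a,c}))\{a,c} :: stopped
Reachable graph of Q (3 states):
  t0 = rec X. c.b.(a.X)\{a,c} :: -c-> t1
  t1 = b.(a.(rec X. c.b.(a.X)\{a,c}))\{a,c} :: -b-> t2
  t2 = (a.(rec X. c.b.(a.X)\{a,c}))\{a,c} :: stopped
Trace ⟨b⟩ through P, begin at {s0}:
  [1] b ⇒ {s1}
  P completes σ.
Trace ⟨b⟩ through Q, begin at {t0}:
  [1] b ⇒ ∅ (Q stuck)

b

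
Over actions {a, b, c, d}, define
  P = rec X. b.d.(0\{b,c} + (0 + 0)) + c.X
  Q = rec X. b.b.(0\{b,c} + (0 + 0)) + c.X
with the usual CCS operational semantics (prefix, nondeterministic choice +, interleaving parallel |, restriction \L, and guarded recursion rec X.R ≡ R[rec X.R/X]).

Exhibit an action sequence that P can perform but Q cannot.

Reachable graph of P (3 states):
  p0 = rec X. b.d.(0\{b,c} + (0 + 0)) + c.X | ··b··> p1, ··c··> p0
  p1 = d.(0\{b,c} + (0 + 0)) | ··d··> p2
  p2 = 0\{b,c} + (0 + 0) | ∅
Reachable graph of Q (3 states):
  q0 = rec X. b.b.(0\{b,c} + (0 + 0)) + c.X | ··b··> q1, ··c··> q0
  q1 = b.(0\{b,c} + (0 + 0)) | ··b··> q2
  q2 = 0\{b,c} + (0 + 0) | ∅
Run σ = ⟨bd⟩ on P: start {p0}
  step 1 (b): {p1}
  step 2 (d): {p2}
  ✓ P
Run σ = ⟨bd⟩ on Q: start {q0}
  step 1 (b): {q1}
  step 2 (d): ∅  — Q cannot continue

bd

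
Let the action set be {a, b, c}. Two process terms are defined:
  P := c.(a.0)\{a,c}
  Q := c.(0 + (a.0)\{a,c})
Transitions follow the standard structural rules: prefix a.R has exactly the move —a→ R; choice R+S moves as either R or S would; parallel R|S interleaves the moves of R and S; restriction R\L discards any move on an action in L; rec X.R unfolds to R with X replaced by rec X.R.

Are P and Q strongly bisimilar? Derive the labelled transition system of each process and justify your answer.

LTS(P): 2 reachable states
  s0 = c.(a.0)\{a,c} ⊢ -c-> s1
  s1 = (a.0)\{a,c} ⊢ deadlocked
LTS(Q): 2 reachable states
  t0 = c.(0 + (a.0)\{a,c}) ⊢ -c-> t1
  t1 = 0 + (a.0)\{a,c} ⊢ deadlocked
Partition-refinement fixed point:
  B0 = {s0, t0}
  B1 = {s1, t1}
s0 ∈ B0, t0 ∈ B0 → same block

YES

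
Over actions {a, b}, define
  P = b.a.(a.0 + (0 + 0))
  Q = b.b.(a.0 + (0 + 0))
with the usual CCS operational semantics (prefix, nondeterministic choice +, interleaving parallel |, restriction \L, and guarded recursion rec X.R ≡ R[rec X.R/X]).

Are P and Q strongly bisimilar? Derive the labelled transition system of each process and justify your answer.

Reachable graph of P (4 states):
  p0 = b.a.(a.0 + (0 + 0)) ⊢ =b=> p1
  p1 = a.(a.0 + (0 + 0)) ⊢ =a=> p2
  p2 = a.0 + (0 + 0) ⊢ =a=> p3
  p3 = 0 ⊢ ·
Reachable graph of Q (4 states):
  q0 = b.b.(a.0 + (0 + 0)) ⊢ =b=> q1
  q1 = b.(a.0 + (0 + 0)) ⊢ =b=> q2
  q2 = a.0 + (0 + 0) ⊢ =a=> q3
  q3 = 0 ⊢ ·
Coarsest stable partition (strong bisimilarity classes):
  B0 = {p0}
  B1 = {p1}
  B2 = {p2, q2}
  B3 = {p3, q3}
  B4 = {q0}
  B5 = {q1}
p0 ∈ B0, q0 ∈ B4 → different blocks

P ≁ Q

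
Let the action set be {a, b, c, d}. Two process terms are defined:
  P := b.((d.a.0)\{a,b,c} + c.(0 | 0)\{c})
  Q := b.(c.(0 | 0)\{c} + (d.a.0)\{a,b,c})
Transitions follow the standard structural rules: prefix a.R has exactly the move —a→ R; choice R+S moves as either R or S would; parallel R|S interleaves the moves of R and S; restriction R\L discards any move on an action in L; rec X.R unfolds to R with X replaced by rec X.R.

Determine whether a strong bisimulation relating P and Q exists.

bisimilar

P's transition system — 4 states:
  m0 = b.((d.a.0)\{a,b,c} + c.(0 | 0)\{c}) | =b=> m1
  m1 = (d.a.0)\{a,b,c} + c.(0 | 0)\{c} | =c=> m2, =d=> m3
  m2 = (0 | 0)\{c} | deadlocked
  m3 = (a.0)\{a,b,c} | deadlocked
Q's transition system — 4 states:
  n0 = b.(c.(0 | 0)\{c} + (d.a.0)\{a,b,c}) | =b=> n1
  n1 = c.(0 | 0)\{c} + (d.a.0)\{a,b,c} | =c=> n2, =d=> n3
  n2 = (0 | 0)\{c} | deadlocked
  n3 = (a.0)\{a,b,c} | deadlocked
Partition-refinement fixed point:
  B0 = {m0, n0}
  B1 = {m1, n1}
  B2 = {m2, m3, n2, n3}
m0 ∈ B0, n0 ∈ B0 → same block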